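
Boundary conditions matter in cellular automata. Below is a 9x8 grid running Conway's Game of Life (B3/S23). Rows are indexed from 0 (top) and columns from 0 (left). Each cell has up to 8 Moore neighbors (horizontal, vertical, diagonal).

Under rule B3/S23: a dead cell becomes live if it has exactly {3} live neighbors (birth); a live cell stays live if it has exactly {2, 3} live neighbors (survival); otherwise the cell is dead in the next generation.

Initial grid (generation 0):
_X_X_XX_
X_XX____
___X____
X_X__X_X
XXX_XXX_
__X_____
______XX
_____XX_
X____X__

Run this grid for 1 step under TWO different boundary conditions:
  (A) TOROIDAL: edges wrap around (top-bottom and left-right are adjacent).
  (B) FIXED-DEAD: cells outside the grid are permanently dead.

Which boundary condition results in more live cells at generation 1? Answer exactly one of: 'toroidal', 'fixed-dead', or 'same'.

Answer: toroidal

Derivation:
Under TOROIDAL boundary, generation 1:
XX_X_XXX
_X_X____
X__XX__X
X_X__X_X
X_X_XXX_
X_XX____
_____XXX
_____X__
_______X
Population = 29

Under FIXED-DEAD boundary, generation 1:
_X_XX___
_X_X____
___XX___
X_X__X__
X_X_XXX_
__XX___X
_____XXX
_____X_X
_____XX_
Population = 25

Comparison: toroidal=29, fixed-dead=25 -> toroidal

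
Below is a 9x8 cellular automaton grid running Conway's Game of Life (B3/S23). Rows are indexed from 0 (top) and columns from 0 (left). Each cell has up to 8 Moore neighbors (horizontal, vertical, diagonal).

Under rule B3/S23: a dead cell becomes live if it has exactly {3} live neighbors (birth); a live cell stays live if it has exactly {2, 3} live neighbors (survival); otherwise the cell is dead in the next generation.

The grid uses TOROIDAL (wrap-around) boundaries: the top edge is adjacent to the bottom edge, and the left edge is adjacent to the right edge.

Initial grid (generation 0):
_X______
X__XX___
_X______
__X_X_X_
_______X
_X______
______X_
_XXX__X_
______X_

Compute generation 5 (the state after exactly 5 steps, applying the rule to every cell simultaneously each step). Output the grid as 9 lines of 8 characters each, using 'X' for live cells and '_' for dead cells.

Answer: ___X____
XXX____X
X_______
________
________
________
XX____X_
__XX_X__
________

Derivation:
Simulating step by step:
Generation 0 (given above): 16 live cells
Generation 1: 13 live cells
________
XXX_____
_XX_XX__
________
________
________
_X______
__X__XXX
_X______
Generation 2: 14 live cells
X_X_____
X_XX____
X_XX____
________
________
________
______X_
XXX___X_
______X_
Generation 3: 14 live cells
__XX___X
X______X
__XX____
________
________
________
_X_____X
_X___XX_
X_X_____
Generation 4: 17 live cells
__XX___X
XX_____X
________
________
________
________
X_____X_
_XX___XX
X_XX__XX
Generation 5: 12 live cells
(generation 5 grid is the final answer)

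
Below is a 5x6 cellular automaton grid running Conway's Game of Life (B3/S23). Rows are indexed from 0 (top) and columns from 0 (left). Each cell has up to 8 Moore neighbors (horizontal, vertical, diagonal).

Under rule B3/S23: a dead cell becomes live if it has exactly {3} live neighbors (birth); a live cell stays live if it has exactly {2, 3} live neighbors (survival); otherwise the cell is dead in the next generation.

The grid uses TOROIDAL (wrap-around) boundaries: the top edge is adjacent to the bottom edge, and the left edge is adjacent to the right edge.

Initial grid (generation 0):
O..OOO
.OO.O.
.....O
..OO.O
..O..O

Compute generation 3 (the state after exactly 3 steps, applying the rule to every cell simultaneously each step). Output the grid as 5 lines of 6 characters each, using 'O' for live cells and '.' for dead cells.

Answer: OOOOOO
O..O.O
O.O...
O.....
O.OO.O

Derivation:
Simulating step by step:
Generation 0 (given above): 13 live cells
Generation 1: 12 live cells
O.....
.OO...
OO...O
O.OO.O
.OO...
Generation 2: 12 live cells
O.....
..O..O
...OOO
...OOO
..OO.O
Generation 3: 16 live cells
(generation 3 grid is the final answer)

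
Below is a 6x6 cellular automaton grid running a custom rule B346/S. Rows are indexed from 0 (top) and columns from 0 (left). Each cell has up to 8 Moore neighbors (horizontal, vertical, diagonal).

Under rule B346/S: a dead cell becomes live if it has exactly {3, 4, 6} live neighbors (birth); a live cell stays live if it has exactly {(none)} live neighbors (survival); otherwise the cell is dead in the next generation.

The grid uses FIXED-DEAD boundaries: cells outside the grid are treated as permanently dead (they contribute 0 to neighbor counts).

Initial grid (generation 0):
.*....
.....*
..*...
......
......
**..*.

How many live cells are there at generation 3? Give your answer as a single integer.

Answer: 0

Derivation:
Simulating step by step:
Generation 0 (given above): 6 live cells
Generation 1: 0 live cells
......
......
......
......
......
......
Generation 2: 0 live cells
......
......
......
......
......
......
Generation 3: 0 live cells
......
......
......
......
......
......
Population at generation 3: 0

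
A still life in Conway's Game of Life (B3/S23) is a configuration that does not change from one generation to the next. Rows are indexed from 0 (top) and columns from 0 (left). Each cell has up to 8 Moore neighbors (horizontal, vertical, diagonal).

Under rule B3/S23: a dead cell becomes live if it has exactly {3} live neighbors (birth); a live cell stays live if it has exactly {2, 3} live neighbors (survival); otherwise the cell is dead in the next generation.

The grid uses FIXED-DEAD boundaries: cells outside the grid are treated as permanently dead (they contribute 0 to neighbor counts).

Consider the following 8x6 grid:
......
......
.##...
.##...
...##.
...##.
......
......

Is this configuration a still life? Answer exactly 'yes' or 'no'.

Answer: no

Derivation:
Compute generation 1 and compare to generation 0 (given above):
Generation 1:
......
......
.##...
.#....
....#.
...##.
......
......
Cell (3,2) differs: gen0=1 vs gen1=0 -> NOT a still life.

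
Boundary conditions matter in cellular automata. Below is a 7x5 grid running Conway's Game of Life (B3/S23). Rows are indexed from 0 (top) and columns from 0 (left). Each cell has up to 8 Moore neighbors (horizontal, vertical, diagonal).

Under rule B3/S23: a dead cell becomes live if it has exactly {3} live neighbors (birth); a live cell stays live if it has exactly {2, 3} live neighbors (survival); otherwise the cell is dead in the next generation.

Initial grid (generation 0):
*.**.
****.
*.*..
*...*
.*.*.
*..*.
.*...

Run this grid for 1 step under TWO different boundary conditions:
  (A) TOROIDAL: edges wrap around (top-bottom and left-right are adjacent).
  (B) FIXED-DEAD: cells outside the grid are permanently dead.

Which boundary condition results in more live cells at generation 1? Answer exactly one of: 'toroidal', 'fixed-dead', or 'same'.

Answer: toroidal

Derivation:
Under TOROIDAL boundary, generation 1:
*..*.
*....
..*..
*.***
.***.
**..*
**.*.
Population = 17

Under FIXED-DEAD boundary, generation 1:
*..*.
*....
*.*..
*.**.
*****
**...
.....
Population = 15

Comparison: toroidal=17, fixed-dead=15 -> toroidal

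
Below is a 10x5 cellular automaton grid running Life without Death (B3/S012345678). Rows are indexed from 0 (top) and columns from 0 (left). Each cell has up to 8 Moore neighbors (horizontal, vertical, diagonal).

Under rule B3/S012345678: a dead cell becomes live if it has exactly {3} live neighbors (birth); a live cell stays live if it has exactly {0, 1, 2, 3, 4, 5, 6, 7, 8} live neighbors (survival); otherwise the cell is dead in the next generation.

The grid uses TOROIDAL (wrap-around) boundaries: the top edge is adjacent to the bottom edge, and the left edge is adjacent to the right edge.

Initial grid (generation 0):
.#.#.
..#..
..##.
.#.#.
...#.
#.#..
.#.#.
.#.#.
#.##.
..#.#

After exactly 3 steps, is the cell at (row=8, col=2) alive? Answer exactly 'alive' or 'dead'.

Simulating step by step:
Generation 0 (given above): 19 live cells
Generation 1: 31 live cells
.#.#.
.##..
.###.
.#.##
.#.##
#####
##.##
##.#.
#.##.
#.#.#
Generation 2: 34 live cells
.#.##
###..
.####
.#.##
.#.##
#####
##.##
##.#.
#.##.
#.#.#
Generation 3: 34 live cells
.#.##
###..
.####
.#.##
.#.##
#####
##.##
##.#.
#.##.
#.#.#

Cell (8,2) at generation 3: 1 -> alive

Answer: alive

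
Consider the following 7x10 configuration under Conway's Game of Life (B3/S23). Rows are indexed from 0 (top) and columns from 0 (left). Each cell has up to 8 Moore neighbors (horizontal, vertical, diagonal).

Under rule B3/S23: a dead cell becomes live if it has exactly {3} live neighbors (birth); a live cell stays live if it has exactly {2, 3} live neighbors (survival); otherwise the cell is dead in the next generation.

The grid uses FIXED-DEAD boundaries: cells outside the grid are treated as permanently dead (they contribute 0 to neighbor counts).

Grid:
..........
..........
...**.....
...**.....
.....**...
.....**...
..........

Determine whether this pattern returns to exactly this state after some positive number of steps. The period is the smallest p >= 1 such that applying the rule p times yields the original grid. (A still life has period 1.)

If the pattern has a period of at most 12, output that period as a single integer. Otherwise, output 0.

Simulating and comparing each generation to the original:
Gen 0 (original, given above): 8 live cells
Gen 1: 6 live cells, differs from original
Gen 2: 8 live cells, MATCHES original -> period = 2

Answer: 2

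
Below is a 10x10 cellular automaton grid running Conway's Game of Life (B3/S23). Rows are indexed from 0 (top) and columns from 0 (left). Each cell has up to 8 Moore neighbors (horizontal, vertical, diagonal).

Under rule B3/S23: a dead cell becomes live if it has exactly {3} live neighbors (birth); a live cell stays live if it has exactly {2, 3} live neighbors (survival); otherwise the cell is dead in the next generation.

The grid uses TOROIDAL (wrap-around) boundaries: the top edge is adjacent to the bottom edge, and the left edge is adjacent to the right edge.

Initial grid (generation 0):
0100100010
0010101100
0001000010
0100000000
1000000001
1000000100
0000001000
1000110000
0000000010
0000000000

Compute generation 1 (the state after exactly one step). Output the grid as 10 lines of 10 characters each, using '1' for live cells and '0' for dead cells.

Simulating step by step:
Generation 0 (given above): 19 live cells
Generation 1: 21 live cells
(generation 1 grid is the final answer)

Answer: 0001010100
0010110110
0011000100
1000000001
1100000001
1000000001
0000011000
0000010000
0000000000
0000000000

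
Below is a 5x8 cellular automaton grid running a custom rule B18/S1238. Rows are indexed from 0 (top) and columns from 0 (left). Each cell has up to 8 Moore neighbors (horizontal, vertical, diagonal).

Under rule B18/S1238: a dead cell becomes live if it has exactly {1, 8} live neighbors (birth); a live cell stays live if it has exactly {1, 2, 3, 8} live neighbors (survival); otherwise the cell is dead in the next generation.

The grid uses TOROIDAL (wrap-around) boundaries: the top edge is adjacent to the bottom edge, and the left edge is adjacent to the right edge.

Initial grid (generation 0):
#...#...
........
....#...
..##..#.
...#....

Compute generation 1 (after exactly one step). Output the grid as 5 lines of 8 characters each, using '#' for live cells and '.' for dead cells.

Simulating step by step:
Generation 0 (given above): 7 live cells
Generation 1: 19 live cells
(generation 1 grid is the final answer)

Answer: .##.##.#
##.....#
.#..#.##
.###...#
#..#..#.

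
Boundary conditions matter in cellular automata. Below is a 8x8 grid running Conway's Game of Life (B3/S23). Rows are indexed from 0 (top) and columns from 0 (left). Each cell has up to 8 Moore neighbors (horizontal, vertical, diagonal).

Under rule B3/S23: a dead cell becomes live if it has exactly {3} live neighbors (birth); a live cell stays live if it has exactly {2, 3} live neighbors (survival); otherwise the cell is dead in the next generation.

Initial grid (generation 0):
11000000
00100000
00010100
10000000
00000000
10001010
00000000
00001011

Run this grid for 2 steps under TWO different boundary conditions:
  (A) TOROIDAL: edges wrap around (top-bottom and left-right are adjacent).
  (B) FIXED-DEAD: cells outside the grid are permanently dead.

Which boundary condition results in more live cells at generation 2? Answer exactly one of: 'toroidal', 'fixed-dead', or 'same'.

Answer: toroidal

Derivation:
Under TOROIDAL boundary, generation 2:
00100001
01100000
00000000
00000000
00000000
00000000
00000001
01000010
Population = 7

Under FIXED-DEAD boundary, generation 2:
01100000
01100000
00000000
00000000
00000000
00000000
00000000
00000000
Population = 4

Comparison: toroidal=7, fixed-dead=4 -> toroidal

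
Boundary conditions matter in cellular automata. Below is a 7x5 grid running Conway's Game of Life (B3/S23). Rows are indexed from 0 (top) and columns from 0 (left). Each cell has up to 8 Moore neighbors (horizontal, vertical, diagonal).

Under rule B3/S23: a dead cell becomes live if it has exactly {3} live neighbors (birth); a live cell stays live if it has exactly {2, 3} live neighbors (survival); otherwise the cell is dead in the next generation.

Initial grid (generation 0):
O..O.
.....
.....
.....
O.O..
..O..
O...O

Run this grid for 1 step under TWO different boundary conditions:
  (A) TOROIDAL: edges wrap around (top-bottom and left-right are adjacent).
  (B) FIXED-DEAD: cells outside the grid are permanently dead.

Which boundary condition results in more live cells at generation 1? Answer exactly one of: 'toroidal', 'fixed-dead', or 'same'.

Answer: toroidal

Derivation:
Under TOROIDAL boundary, generation 1:
O....
.....
.....
.....
.O...
O..OO
OO.OO
Population = 9

Under FIXED-DEAD boundary, generation 1:
.....
.....
.....
.....
.O...
...O.
.....
Population = 2

Comparison: toroidal=9, fixed-dead=2 -> toroidal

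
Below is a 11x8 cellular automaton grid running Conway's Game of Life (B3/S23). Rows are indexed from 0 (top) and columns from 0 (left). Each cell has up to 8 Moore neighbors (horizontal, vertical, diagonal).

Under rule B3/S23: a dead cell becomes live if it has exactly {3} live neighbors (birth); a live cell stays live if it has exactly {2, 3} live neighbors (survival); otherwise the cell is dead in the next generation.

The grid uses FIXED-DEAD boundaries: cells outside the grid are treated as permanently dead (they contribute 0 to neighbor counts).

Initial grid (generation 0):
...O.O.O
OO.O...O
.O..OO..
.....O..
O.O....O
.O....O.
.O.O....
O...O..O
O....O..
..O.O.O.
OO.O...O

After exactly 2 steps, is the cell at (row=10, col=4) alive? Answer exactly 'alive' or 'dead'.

Simulating step by step:
Generation 0 (given above): 30 live cells
Generation 1: 41 live cells
..O.O.O.
OO.O.O..
OOO.OOO.
.O..OOO.
.O....O.
OO......
OOO.....
OO..O...
.O.OOOO.
O.OOOOO.
.OOO....
Generation 2: 19 live cells
.OOOOO..
O.......
........
...OO..O
.OO...O.
........
..O.....
....O...
......O.
O.....O.
.O...O..

Cell (10,4) at generation 2: 0 -> dead

Answer: dead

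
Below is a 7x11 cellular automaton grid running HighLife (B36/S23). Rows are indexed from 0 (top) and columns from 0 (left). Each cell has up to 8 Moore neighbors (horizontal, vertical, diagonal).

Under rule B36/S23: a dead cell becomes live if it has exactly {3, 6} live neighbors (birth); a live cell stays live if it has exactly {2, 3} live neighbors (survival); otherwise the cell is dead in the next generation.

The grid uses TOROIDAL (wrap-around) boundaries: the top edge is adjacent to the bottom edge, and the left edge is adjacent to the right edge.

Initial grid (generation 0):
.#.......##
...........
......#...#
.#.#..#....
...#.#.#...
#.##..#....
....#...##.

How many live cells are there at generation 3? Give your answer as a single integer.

Simulating step by step:
Generation 0 (given above): 18 live cells
Generation 1: 27 live cells
........###
#........##
...........
..#.####...
.#.#.#.#...
..##.####..
####....##.
Generation 2: 21 live cells
..#........
#.......#..
.....##...#
..####.#...
.#..#......
#....#...#.
##.##.#....
Generation 3: 24 live cells
#.##.......
...........
...#.###...
..##.......
.##...#....
#.##.#....#
######....#
Population at generation 3: 24

Answer: 24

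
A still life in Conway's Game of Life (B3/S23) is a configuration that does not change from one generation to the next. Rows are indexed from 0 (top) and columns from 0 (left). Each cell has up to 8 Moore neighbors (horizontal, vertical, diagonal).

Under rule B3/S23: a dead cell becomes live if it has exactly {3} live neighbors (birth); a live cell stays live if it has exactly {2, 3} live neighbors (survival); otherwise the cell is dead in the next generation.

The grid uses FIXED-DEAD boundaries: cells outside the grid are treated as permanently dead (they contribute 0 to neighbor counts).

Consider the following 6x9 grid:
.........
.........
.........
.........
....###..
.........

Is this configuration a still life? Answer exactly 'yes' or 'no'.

Answer: no

Derivation:
Compute generation 1 and compare to generation 0 (given above):
Generation 1:
.........
.........
.........
.....#...
.....#...
.....#...
Cell (3,5) differs: gen0=0 vs gen1=1 -> NOT a still life.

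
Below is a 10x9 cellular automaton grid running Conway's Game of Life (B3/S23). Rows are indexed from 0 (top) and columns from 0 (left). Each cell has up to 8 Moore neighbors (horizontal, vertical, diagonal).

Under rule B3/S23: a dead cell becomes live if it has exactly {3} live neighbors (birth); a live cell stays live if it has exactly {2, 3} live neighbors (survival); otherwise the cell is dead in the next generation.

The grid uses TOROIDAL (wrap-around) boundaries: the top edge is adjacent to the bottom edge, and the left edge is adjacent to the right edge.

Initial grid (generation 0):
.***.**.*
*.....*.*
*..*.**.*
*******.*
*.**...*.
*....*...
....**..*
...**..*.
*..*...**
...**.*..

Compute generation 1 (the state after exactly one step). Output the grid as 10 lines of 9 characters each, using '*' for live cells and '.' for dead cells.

Answer: .***..*.*
...*.....
...*.....
.........
.......*.
**.*.**..
...*.**.*
*..*.***.
..*..****
.*....*..

Derivation:
Simulating step by step:
Generation 0 (given above): 41 live cells
Generation 1: 29 live cells
(generation 1 grid is the final answer)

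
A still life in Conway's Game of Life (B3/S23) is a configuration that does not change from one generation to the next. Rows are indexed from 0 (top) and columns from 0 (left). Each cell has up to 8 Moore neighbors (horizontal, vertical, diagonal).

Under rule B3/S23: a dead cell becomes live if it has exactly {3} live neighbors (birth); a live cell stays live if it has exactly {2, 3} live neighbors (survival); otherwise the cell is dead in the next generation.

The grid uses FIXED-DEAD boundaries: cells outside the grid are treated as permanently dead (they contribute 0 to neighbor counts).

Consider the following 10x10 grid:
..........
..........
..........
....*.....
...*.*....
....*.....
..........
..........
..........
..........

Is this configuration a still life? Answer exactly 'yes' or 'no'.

Compute generation 1 and compare to generation 0 (given above):
Generation 1:
..........
..........
..........
....*.....
...*.*....
....*.....
..........
..........
..........
..........
The grids are IDENTICAL -> still life.

Answer: yes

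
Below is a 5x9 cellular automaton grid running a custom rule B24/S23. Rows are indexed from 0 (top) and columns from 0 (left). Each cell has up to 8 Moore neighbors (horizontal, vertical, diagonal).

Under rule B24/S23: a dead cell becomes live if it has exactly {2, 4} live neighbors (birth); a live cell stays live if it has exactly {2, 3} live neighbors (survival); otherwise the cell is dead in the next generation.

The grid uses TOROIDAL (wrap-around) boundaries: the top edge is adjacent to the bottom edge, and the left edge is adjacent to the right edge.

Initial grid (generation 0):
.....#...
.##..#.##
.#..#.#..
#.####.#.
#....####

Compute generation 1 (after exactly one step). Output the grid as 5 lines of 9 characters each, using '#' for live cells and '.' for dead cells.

Simulating step by step:
Generation 0 (given above): 20 live cells
Generation 1: 19 live cells
(generation 1 grid is the final answer)

Answer: #.#..#...
.###.###.
#......##
####.....
#.#....#.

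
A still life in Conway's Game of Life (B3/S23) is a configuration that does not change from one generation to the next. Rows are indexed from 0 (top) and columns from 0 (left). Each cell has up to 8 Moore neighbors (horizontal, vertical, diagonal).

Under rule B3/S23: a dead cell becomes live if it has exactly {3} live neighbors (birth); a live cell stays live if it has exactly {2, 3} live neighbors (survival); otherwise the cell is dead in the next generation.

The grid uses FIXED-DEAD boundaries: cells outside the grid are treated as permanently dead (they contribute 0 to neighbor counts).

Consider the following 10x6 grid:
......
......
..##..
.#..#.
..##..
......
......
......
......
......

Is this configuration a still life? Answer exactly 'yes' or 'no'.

Compute generation 1 and compare to generation 0 (given above):
Generation 1:
......
......
..##..
.#..#.
..##..
......
......
......
......
......
The grids are IDENTICAL -> still life.

Answer: yes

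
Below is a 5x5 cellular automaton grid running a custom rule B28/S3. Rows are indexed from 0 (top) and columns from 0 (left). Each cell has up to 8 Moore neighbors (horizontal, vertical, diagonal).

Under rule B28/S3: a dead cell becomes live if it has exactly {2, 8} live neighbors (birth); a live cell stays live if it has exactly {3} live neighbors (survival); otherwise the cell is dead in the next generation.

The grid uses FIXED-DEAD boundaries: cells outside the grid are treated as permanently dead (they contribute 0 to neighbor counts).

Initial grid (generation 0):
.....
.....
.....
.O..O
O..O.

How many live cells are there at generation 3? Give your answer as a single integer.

Answer: 5

Derivation:
Simulating step by step:
Generation 0 (given above): 4 live cells
Generation 1: 6 live cells
.....
.....
.....
O.OO.
.OO.O
Generation 2: 9 live cells
.....
.....
.OOO.
..OOO
OOO..
Generation 3: 5 live cells
.....
.O.O.
.....
.....
.OO.O
Population at generation 3: 5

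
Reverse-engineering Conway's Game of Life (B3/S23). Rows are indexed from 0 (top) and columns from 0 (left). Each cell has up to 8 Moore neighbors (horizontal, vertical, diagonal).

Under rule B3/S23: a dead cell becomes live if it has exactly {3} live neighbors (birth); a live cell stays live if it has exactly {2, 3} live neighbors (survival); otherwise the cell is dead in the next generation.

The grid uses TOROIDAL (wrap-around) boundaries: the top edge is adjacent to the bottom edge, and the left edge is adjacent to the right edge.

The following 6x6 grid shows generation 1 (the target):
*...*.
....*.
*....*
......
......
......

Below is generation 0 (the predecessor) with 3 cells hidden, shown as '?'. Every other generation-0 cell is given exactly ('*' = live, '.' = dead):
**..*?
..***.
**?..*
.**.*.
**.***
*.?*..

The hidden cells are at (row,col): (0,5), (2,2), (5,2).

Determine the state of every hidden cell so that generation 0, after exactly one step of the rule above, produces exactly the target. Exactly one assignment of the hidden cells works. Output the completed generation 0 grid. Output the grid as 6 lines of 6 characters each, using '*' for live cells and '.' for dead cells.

Hidden generation-0 cells (in order): (0,5), (2,2), (5,2).
A hidden cell only influences target cells in its own 3x3 neighborhood. Try each of the 2^3 = 8 assignments, step the completed generation 0 forward once under B3/S23, and compare with the target:
  (0,5)=. (2,2)=. (5,2)=. -> step gives (0,1)='*' but target has '.' -> reject
  (0,5)=. (2,2)=. (5,2)=* -> step gives (1,2)='*' but target has '.' -> reject
  (0,5)=. (2,2)=* (5,2)=. -> step gives (0,1)='*' but target has '.' -> reject
  (0,5)=. (2,2)=* (5,2)=* -> step reproduces the target at every cell -> ACCEPT
  (0,5)=* (2,2)=. (5,2)=. -> step gives (0,1)='*' but target has '.' -> reject
  (0,5)=* (2,2)=. (5,2)=* -> step gives (0,4)='.' but target has '*' -> reject
  (0,5)=* (2,2)=* (5,2)=. -> step gives (0,1)='*' but target has '.' -> reject
  (0,5)=* (2,2)=* (5,2)=* -> step gives (0,4)='.' but target has '*' -> reject
Unique solution: (0,5)=dead, (2,2)=live, (5,2)=live.
Check: live-neighbor counts of every cell in the completed generation 0:
245634
564435
355643
765546
456544
564456
Applying B3/S23 to generation 0 with these counts gives:
*...*.
....*.
*....*
......
......
......
which matches the target exactly.

Answer: **..*.
..***.
***..*
.**.*.
**.***
*.**..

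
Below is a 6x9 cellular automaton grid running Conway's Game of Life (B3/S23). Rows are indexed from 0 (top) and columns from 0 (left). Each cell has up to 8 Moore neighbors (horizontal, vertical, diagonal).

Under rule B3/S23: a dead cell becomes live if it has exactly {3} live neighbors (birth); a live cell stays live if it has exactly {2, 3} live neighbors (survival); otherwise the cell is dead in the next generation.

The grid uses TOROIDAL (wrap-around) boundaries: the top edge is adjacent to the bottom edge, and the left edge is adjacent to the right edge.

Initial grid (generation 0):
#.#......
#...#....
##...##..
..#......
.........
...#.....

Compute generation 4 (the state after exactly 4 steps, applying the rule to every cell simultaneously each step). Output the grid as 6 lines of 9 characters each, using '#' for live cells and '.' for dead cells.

Answer: .........
.##......
..#.....#
###......
.........
.........

Derivation:
Simulating step by step:
Generation 0 (given above): 10 live cells
Generation 1: 9 live cells
.#.#.....
#....#..#
##...#...
.#.......
.........
.........
Generation 2: 8 live cells
#........
..#.#...#
.#......#
##.......
.........
.........
Generation 3: 7 live cells
.........
.#......#
.##.....#
##.......
.........
.........
Generation 4: 7 live cells
(generation 4 grid is the final answer)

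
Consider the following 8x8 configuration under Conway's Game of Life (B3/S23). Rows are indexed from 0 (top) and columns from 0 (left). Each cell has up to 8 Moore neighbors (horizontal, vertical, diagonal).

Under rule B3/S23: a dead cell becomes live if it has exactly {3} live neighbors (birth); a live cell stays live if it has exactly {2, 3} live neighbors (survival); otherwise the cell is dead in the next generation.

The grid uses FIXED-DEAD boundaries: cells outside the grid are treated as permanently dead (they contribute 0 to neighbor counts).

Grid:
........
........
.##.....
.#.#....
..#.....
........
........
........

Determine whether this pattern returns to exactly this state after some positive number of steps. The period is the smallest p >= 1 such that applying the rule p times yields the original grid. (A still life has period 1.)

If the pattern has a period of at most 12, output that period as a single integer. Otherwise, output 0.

Simulating and comparing each generation to the original:
Gen 0 (original, given above): 5 live cells
Gen 1: 5 live cells, MATCHES original -> period = 1

Answer: 1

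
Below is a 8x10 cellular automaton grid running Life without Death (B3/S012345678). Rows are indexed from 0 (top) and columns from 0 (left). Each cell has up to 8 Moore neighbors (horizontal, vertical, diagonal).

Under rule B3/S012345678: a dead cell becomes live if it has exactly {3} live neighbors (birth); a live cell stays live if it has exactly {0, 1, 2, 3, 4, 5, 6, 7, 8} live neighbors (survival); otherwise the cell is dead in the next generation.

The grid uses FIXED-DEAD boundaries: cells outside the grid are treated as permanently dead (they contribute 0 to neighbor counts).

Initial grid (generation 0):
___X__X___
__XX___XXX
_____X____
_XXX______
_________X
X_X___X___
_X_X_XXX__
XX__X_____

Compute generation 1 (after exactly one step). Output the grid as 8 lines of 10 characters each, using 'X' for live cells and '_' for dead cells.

Simulating step by step:
Generation 0 (given above): 23 live cells
Generation 1: 39 live cells
(generation 1 grid is the final answer)

Answer: __XX__XXX_
__XXX_XXXX
_X__XX__X_
_XXX______
___X_____X
XXX__XXX__
_X_XXXXX__
XXX_XXX___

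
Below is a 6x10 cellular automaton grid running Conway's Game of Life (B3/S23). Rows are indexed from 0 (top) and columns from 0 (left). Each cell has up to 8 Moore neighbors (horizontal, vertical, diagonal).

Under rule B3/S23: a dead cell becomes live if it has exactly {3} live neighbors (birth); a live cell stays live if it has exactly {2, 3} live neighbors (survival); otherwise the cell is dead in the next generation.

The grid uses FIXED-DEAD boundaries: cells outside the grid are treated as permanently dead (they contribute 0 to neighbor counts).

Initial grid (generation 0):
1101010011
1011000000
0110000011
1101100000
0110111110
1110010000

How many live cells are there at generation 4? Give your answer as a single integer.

Answer: 14

Derivation:
Simulating step by step:
Generation 0 (given above): 28 live cells
Generation 1: 20 live cells
1101100000
1001100000
0000100000
1000101001
0000001100
1011110100
Generation 2: 19 live cells
1111100000
1110010000
0000100000
0000001100
0100000110
0001110100
Generation 3: 18 live cells
1001100000
1000010000
0100011000
0000001110
0000110010
0000101110
Generation 4: 14 live cells
0000100000
1100011000
0000010000
0000100010
0000100001
0000101110
Population at generation 4: 14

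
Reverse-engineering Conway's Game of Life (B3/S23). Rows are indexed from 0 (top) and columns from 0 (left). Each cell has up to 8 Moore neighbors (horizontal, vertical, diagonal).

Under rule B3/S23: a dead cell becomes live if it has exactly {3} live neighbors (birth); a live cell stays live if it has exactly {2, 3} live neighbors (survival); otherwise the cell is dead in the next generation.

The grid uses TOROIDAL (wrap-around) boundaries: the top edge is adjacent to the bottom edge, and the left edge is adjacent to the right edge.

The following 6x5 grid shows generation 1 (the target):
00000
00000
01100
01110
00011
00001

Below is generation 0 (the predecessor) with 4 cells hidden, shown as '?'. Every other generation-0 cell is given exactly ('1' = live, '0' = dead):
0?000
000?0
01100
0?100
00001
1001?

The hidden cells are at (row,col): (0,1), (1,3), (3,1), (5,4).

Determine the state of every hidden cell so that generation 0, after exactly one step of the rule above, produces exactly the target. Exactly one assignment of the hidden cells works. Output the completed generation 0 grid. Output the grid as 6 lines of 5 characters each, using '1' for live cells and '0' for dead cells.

Hidden generation-0 cells (in order): (0,1), (1,3), (3,1), (5,4).
A hidden cell only influences target cells in its own 3x3 neighborhood. Try each of the 2^4 = 16 assignments, step the completed generation 0 forward once under B3/S23, and compare with the target:
  (0,1)=0 (1,3)=0 (3,1)=0 (5,4)=0 -> step reproduces the target at every cell -> ACCEPT
  (0,1)=0 (1,3)=0 (3,1)=0 (5,4)=1 -> step gives (0,4)='1' but target has '0' -> reject
  (0,1)=0 (1,3)=0 (3,1)=1 (5,4)=0 -> step gives (3,0)='1' but target has '0' -> reject
  (0,1)=0 (1,3)=0 (3,1)=1 (5,4)=1 -> step gives (0,4)='1' but target has '0' -> reject
  (0,1)=0 (1,3)=1 (3,1)=0 (5,4)=0 -> step gives (0,4)='1' but target has '0' -> reject
  (0,1)=0 (1,3)=1 (3,1)=0 (5,4)=1 -> step gives (0,3)='1' but target has '0' -> reject
  (0,1)=0 (1,3)=1 (3,1)=1 (5,4)=0 -> step gives (0,4)='1' but target has '0' -> reject
  (0,1)=0 (1,3)=1 (3,1)=1 (5,4)=1 -> step gives (0,3)='1' but target has '0' -> reject
  (0,1)=1 (1,3)=0 (3,1)=0 (5,4)=0 -> step gives (1,1)='1' but target has '0' -> reject
  (0,1)=1 (1,3)=0 (3,1)=0 (5,4)=1 -> step gives (0,0)='1' but target has '0' -> reject
  (0,1)=1 (1,3)=0 (3,1)=1 (5,4)=0 -> step gives (1,1)='1' but target has '0' -> reject
  (0,1)=1 (1,3)=0 (3,1)=1 (5,4)=1 -> step gives (0,0)='1' but target has '0' -> reject
  (0,1)=1 (1,3)=1 (3,1)=0 (5,4)=0 -> step gives (0,2)='1' but target has '0' -> reject
  (0,1)=1 (1,3)=1 (3,1)=0 (5,4)=1 -> step gives (0,0)='1' but target has '0' -> reject
  (0,1)=1 (1,3)=1 (3,1)=1 (5,4)=0 -> step gives (0,2)='1' but target has '0' -> reject
  (0,1)=1 (1,3)=1 (3,1)=1 (5,4)=1 -> step gives (0,0)='1' but target has '0' -> reject
Unique solution: (0,1)=dead, (1,3)=dead, (3,1)=dead, (5,4)=dead.
Check: live-neighbor counts of every cell in the completed generation 0:
11112
12210
12220
23231
22232
11113
Applying B3/S23 to generation 0 with these counts gives:
00000
00000
01100
01110
00011
00001
which matches the target exactly.

Answer: 00000
00000
01100
00100
00001
10010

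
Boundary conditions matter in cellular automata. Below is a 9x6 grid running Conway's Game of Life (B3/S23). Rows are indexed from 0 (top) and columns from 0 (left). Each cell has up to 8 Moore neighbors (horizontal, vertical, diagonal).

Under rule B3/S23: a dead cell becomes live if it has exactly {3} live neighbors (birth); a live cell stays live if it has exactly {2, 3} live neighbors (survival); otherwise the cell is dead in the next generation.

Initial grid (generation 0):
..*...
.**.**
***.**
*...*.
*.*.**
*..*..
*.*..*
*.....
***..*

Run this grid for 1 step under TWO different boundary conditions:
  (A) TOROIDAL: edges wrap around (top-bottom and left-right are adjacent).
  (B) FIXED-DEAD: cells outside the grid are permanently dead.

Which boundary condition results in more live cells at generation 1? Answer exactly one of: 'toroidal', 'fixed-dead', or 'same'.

Answer: fixed-dead

Derivation:
Under TOROIDAL boundary, generation 1:
....*.
....*.
..*...
..*...
*...*.
..**..
*....*
..*...
*.*..*
Population = 14

Under FIXED-DEAD boundary, generation 1:
.***..
*...**
*.*...
*.*...
*...**
*.**.*
*.....
*.*...
**....
Population = 22

Comparison: toroidal=14, fixed-dead=22 -> fixed-dead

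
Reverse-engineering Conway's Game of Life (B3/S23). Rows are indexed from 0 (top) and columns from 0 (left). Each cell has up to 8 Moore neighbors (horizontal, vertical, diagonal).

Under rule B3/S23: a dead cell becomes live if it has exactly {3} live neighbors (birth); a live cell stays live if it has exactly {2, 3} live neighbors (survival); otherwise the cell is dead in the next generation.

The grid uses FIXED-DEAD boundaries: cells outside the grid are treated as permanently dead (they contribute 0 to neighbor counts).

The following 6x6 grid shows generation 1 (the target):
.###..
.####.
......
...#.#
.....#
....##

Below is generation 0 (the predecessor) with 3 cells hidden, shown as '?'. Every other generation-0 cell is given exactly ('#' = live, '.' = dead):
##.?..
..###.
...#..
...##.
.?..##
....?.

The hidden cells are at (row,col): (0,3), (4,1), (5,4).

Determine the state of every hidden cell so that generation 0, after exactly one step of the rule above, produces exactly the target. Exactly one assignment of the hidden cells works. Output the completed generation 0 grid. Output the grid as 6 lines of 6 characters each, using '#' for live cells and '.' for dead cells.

Answer: ##....
..###.
...#..
...##.
....##
....#.

Derivation:
Hidden generation-0 cells (in order): (0,3), (4,1), (5,4).
A hidden cell only influences target cells in its own 3x3 neighborhood. Try each of the 2^3 = 8 assignments, step the completed generation 0 forward once under B3/S23, and compare with the target:
  (0,3)=. (4,1)=. (5,4)=. -> step gives (4,3)='#' but target has '.' -> reject
  (0,3)=. (4,1)=. (5,4)=# -> step reproduces the target at every cell -> ACCEPT
  (0,3)=. (4,1)=# (5,4)=. -> step gives (3,2)='#' but target has '.' -> reject
  (0,3)=. (4,1)=# (5,4)=# -> step gives (3,2)='#' but target has '.' -> reject
  (0,3)=# (4,1)=. (5,4)=. -> step gives (0,2)='.' but target has '#' -> reject
  (0,3)=# (4,1)=. (5,4)=# -> step gives (0,2)='.' but target has '#' -> reject
  (0,3)=# (4,1)=# (5,4)=. -> step gives (0,2)='.' but target has '#' -> reject
  (0,3)=# (4,1)=# (5,4)=# -> step gives (0,2)='.' but target has '#' -> reject
Unique solution: (0,3)=dead, (4,1)=dead, (5,4)=live.
Check: live-neighbor counts of every cell in the completed generation 0:
123321
233321
014552
002343
001443
000223
Applying B3/S23 to generation 0 with these counts gives:
.###..
.####.
......
...#.#
.....#
....##
which matches the target exactly.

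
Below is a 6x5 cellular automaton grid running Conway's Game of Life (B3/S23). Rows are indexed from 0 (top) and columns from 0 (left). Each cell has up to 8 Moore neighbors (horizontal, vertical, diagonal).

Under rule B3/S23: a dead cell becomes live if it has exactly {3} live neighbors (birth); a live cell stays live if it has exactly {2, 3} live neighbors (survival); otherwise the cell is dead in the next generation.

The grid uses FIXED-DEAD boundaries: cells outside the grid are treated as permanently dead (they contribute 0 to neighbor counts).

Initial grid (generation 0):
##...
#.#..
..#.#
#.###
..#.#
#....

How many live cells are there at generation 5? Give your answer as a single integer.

Simulating step by step:
Generation 0 (given above): 13 live cells
Generation 1: 11 live cells
##...
#.##.
..#.#
..#.#
..#.#
.....
Generation 2: 11 live cells
###..
#.##.
..#.#
.##.#
.....
.....
Generation 3: 7 live cells
#.##.
#....
....#
.##..
.....
.....
Generation 4: 4 live cells
.#...
.#.#.
.#...
.....
.....
.....
Generation 5: 4 live cells
..#..
##...
..#..
.....
.....
.....
Population at generation 5: 4

Answer: 4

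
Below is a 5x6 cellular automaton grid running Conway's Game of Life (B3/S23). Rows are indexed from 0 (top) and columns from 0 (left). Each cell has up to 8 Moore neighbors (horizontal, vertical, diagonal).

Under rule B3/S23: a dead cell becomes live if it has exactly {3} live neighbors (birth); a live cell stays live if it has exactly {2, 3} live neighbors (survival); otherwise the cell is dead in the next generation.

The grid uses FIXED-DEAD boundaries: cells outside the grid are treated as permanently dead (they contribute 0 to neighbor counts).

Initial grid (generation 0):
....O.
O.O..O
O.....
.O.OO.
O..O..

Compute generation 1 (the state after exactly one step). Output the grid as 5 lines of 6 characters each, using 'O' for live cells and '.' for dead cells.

Simulating step by step:
Generation 0 (given above): 10 live cells
Generation 1: 13 live cells
(generation 1 grid is the final answer)

Answer: ......
.O....
O.OOO.
OOOOO.
..OOO.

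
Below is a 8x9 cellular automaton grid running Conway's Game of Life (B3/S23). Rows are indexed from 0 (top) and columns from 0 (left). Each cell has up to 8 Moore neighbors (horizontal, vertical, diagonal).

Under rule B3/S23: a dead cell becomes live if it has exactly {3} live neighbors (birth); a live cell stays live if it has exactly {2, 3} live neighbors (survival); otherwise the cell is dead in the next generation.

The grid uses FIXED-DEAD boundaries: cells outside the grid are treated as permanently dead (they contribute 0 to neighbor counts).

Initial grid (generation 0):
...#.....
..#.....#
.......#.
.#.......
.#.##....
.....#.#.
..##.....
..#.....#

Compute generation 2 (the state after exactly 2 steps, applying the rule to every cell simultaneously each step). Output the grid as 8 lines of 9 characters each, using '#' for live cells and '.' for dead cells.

Simulating step by step:
Generation 0 (given above): 14 live cells
Generation 1: 7 live cells
.........
.........
.........
..#......
..#.#....
.........
..##.....
..##.....
Generation 2: 7 live cells
(generation 2 grid is the final answer)

Answer: .........
.........
.........
...#.....
...#.....
..#......
..##.....
..##.....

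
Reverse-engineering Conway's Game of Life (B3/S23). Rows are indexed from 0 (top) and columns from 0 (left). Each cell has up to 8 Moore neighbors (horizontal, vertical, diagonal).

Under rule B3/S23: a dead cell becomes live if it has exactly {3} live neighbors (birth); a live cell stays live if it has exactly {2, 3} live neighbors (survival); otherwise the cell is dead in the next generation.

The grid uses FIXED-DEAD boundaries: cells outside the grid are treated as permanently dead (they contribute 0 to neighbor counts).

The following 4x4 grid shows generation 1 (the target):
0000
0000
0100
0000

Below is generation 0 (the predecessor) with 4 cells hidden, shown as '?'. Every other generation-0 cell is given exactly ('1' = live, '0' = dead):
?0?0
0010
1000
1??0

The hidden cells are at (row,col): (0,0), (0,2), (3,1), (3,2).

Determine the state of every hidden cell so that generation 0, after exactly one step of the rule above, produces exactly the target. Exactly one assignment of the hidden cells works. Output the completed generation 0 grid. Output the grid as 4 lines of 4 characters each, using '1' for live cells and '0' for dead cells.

Answer: 0000
0010
1000
1000

Derivation:
Hidden generation-0 cells (in order): (0,0), (0,2), (3,1), (3,2).
A hidden cell only influences target cells in its own 3x3 neighborhood. Try each of the 2^4 = 16 assignments, step the completed generation 0 forward once under B3/S23, and compare with the target:
  (0,0)=0 (0,2)=0 (3,1)=0 (3,2)=0 -> step reproduces the target at every cell -> ACCEPT
  (0,0)=0 (0,2)=0 (3,1)=0 (3,2)=1 -> step gives (2,1)='0' but target has '1' -> reject
  (0,0)=0 (0,2)=0 (3,1)=1 (3,2)=0 -> step gives (2,0)='1' but target has '0' -> reject
  (0,0)=0 (0,2)=0 (3,1)=1 (3,2)=1 -> step gives (2,0)='1' but target has '0' -> reject
  (0,0)=0 (0,2)=1 (3,1)=0 (3,2)=0 -> step gives (1,1)='1' but target has '0' -> reject
  (0,0)=0 (0,2)=1 (3,1)=0 (3,2)=1 -> step gives (1,1)='1' but target has '0' -> reject
  (0,0)=0 (0,2)=1 (3,1)=1 (3,2)=0 -> step gives (1,1)='1' but target has '0' -> reject
  (0,0)=0 (0,2)=1 (3,1)=1 (3,2)=1 -> step gives (1,1)='1' but target has '0' -> reject
  (0,0)=1 (0,2)=0 (3,1)=0 (3,2)=0 -> step gives (1,1)='1' but target has '0' -> reject
  (0,0)=1 (0,2)=0 (3,1)=0 (3,2)=1 -> step gives (1,1)='1' but target has '0' -> reject
  (0,0)=1 (0,2)=0 (3,1)=1 (3,2)=0 -> step gives (1,1)='1' but target has '0' -> reject
  (0,0)=1 (0,2)=0 (3,1)=1 (3,2)=1 -> step gives (1,1)='1' but target has '0' -> reject
  (0,0)=1 (0,2)=1 (3,1)=0 (3,2)=0 -> step gives (0,1)='1' but target has '0' -> reject
  (0,0)=1 (0,2)=1 (3,1)=0 (3,2)=1 -> step gives (0,1)='1' but target has '0' -> reject
  (0,0)=1 (0,2)=1 (3,1)=1 (3,2)=0 -> step gives (0,1)='1' but target has '0' -> reject
  (0,0)=1 (0,2)=1 (3,1)=1 (3,2)=1 -> step gives (0,1)='1' but target has '0' -> reject
Unique solution: (0,0)=dead, (0,2)=dead, (3,1)=dead, (3,2)=dead.
Check: live-neighbor counts of every cell in the completed generation 0:
0111
1201
1311
1200
Applying B3/S23 to generation 0 with these counts gives:
0000
0000
0100
0000
which matches the target exactly.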